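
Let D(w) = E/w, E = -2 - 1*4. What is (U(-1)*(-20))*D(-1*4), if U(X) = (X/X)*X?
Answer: 30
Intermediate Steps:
U(X) = X (U(X) = 1*X = X)
E = -6 (E = -2 - 4 = -6)
D(w) = -6/w
(U(-1)*(-20))*D(-1*4) = (-1*(-20))*(-6/((-1*4))) = 20*(-6/(-4)) = 20*(-6*(-¼)) = 20*(3/2) = 30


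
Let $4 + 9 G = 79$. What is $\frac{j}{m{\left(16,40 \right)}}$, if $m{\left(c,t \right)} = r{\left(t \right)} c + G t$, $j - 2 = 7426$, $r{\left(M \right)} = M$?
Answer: $\frac{5571}{730} \approx 7.6315$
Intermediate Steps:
$G = \frac{25}{3}$ ($G = - \frac{4}{9} + \frac{1}{9} \cdot 79 = - \frac{4}{9} + \frac{79}{9} = \frac{25}{3} \approx 8.3333$)
$j = 7428$ ($j = 2 + 7426 = 7428$)
$m{\left(c,t \right)} = \frac{25 t}{3} + c t$ ($m{\left(c,t \right)} = t c + \frac{25 t}{3} = c t + \frac{25 t}{3} = \frac{25 t}{3} + c t$)
$\frac{j}{m{\left(16,40 \right)}} = \frac{7428}{\frac{1}{3} \cdot 40 \left(25 + 3 \cdot 16\right)} = \frac{7428}{\frac{1}{3} \cdot 40 \left(25 + 48\right)} = \frac{7428}{\frac{1}{3} \cdot 40 \cdot 73} = \frac{7428}{\frac{2920}{3}} = 7428 \cdot \frac{3}{2920} = \frac{5571}{730}$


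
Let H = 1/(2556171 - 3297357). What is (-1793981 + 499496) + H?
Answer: -959454159211/741186 ≈ -1.2945e+6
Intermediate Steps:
H = -1/741186 (H = 1/(-741186) = -1/741186 ≈ -1.3492e-6)
(-1793981 + 499496) + H = (-1793981 + 499496) - 1/741186 = -1294485 - 1/741186 = -959454159211/741186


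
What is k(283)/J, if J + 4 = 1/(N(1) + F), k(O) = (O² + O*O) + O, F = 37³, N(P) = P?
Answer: -1161141642/28945 ≈ -40115.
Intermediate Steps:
F = 50653
k(O) = O + 2*O² (k(O) = (O² + O²) + O = 2*O² + O = O + 2*O²)
J = -202615/50654 (J = -4 + 1/(1 + 50653) = -4 + 1/50654 = -202615/50654 ≈ -4.0000)
k(283)/J = (283*(1 + 2*283))/(-202615/50654) = (283*(1 + 566))*(-50654/202615) = (283*567)*(-50654/202615) = 160461*(-50654/202615) = -1161141642/28945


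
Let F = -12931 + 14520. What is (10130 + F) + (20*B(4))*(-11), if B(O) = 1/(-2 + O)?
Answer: 11609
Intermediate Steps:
F = 1589
(10130 + F) + (20*B(4))*(-11) = (10130 + 1589) + (20/(-2 + 4))*(-11) = 11719 + (20/2)*(-11) = 11719 + (20*(½))*(-11) = 11719 + 10*(-11) = 11719 - 110 = 11609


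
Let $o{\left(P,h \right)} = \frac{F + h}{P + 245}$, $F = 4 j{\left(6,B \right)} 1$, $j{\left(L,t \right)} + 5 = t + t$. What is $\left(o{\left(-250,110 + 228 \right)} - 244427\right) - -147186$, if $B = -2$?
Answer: $- \frac{486507}{5} \approx -97301.0$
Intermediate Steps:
$j{\left(L,t \right)} = -5 + 2 t$ ($j{\left(L,t \right)} = -5 + \left(t + t\right) = -5 + 2 t$)
$F = -36$ ($F = 4 \left(-5 + 2 \left(-2\right)\right) 1 = 4 \left(-5 - 4\right) 1 = 4 \left(-9\right) 1 = \left(-36\right) 1 = -36$)
$o{\left(P,h \right)} = \frac{-36 + h}{245 + P}$ ($o{\left(P,h \right)} = \frac{-36 + h}{P + 245} = \frac{-36 + h}{245 + P}$)
$\left(o{\left(-250,110 + 228 \right)} - 244427\right) - -147186 = \left(\frac{-36 + \left(110 + 228\right)}{245 - 250} - 244427\right) - -147186 = \left(\frac{-36 + 338}{-5} - 244427\right) + 147186 = \left(\left(- \frac{1}{5}\right) 302 - 244427\right) + 147186 = \left(- \frac{302}{5} - 244427\right) + 147186 = - \frac{1222437}{5} + 147186 = - \frac{486507}{5}$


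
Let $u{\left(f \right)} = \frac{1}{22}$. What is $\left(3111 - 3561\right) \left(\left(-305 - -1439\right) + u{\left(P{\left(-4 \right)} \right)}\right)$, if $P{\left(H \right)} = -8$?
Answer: $- \frac{5613525}{11} \approx -5.1032 \cdot 10^{5}$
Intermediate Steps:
$u{\left(f \right)} = \frac{1}{22}$
$\left(3111 - 3561\right) \left(\left(-305 - -1439\right) + u{\left(P{\left(-4 \right)} \right)}\right) = \left(3111 - 3561\right) \left(\left(-305 - -1439\right) + \frac{1}{22}\right) = - 450 \left(\left(-305 + 1439\right) + \frac{1}{22}\right) = - 450 \left(1134 + \frac{1}{22}\right) = \left(-450\right) \frac{24949}{22} = - \frac{5613525}{11}$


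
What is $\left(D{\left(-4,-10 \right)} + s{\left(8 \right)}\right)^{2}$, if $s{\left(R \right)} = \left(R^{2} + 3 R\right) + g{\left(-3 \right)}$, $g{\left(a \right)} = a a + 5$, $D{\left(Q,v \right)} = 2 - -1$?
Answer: $11025$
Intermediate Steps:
$D{\left(Q,v \right)} = 3$ ($D{\left(Q,v \right)} = 2 + 1 = 3$)
$g{\left(a \right)} = 5 + a^{2}$ ($g{\left(a \right)} = a^{2} + 5 = 5 + a^{2}$)
$s{\left(R \right)} = 14 + R^{2} + 3 R$ ($s{\left(R \right)} = \left(R^{2} + 3 R\right) + \left(5 + \left(-3\right)^{2}\right) = \left(R^{2} + 3 R\right) + \left(5 + 9\right) = \left(R^{2} + 3 R\right) + 14 = 14 + R^{2} + 3 R$)
$\left(D{\left(-4,-10 \right)} + s{\left(8 \right)}\right)^{2} = \left(3 + \left(14 + 8^{2} + 3 \cdot 8\right)\right)^{2} = \left(3 + \left(14 + 64 + 24\right)\right)^{2} = \left(3 + 102\right)^{2} = 105^{2} = 11025$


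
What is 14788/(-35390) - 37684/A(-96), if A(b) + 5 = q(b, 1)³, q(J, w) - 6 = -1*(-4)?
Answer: -134835082/3521305 ≈ -38.291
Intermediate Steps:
q(J, w) = 10 (q(J, w) = 6 - 1*(-4) = 6 + 4 = 10)
A(b) = 995 (A(b) = -5 + 10³ = -5 + 1000 = 995)
14788/(-35390) - 37684/A(-96) = 14788/(-35390) - 37684/995 = 14788*(-1/35390) - 37684*1/995 = -7394/17695 - 37684/995 = -134835082/3521305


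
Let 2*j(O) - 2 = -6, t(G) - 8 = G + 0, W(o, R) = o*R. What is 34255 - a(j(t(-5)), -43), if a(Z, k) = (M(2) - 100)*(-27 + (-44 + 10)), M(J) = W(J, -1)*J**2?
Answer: 27667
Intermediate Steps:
W(o, R) = R*o
t(G) = 8 + G (t(G) = 8 + (G + 0) = 8 + G)
j(O) = -2 (j(O) = 1 + (1/2)*(-6) = 1 - 3 = -2)
M(J) = -J**3 (M(J) = (-J)*J**2 = -J**3)
a(Z, k) = 6588 (a(Z, k) = (-1*2**3 - 100)*(-27 + (-44 + 10)) = (-1*8 - 100)*(-27 - 34) = (-8 - 100)*(-61) = -108*(-61) = 6588)
34255 - a(j(t(-5)), -43) = 34255 - 1*6588 = 34255 - 6588 = 27667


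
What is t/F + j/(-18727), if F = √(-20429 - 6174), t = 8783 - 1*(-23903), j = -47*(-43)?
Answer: -2021/18727 - 32686*I*√26603/26603 ≈ -0.10792 - 200.4*I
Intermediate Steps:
j = 2021
t = 32686 (t = 8783 + 23903 = 32686)
F = I*√26603 (F = √(-26603) = I*√26603 ≈ 163.1*I)
t/F + j/(-18727) = 32686/((I*√26603)) + 2021/(-18727) = 32686*(-I*√26603/26603) + 2021*(-1/18727) = -32686*I*√26603/26603 - 2021/18727 = -2021/18727 - 32686*I*√26603/26603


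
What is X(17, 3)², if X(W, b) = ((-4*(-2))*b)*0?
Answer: 0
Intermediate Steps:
X(W, b) = 0 (X(W, b) = (8*b)*0 = 0)
X(17, 3)² = 0² = 0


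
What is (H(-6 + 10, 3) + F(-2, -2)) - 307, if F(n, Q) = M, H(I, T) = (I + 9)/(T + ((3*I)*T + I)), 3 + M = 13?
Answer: -12758/43 ≈ -296.70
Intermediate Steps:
M = 10 (M = -3 + 13 = 10)
H(I, T) = (9 + I)/(I + T + 3*I*T) (H(I, T) = (9 + I)/(T + (3*I*T + I)) = (9 + I)/(T + (I + 3*I*T)) = (9 + I)/(I + T + 3*I*T))
F(n, Q) = 10
(H(-6 + 10, 3) + F(-2, -2)) - 307 = ((9 + (-6 + 10))/((-6 + 10) + 3 + 3*(-6 + 10)*3) + 10) - 307 = ((9 + 4)/(4 + 3 + 3*4*3) + 10) - 307 = (13/(4 + 3 + 36) + 10) - 307 = (13/43 + 10) - 307 = 443/43 - 307 = -12758/43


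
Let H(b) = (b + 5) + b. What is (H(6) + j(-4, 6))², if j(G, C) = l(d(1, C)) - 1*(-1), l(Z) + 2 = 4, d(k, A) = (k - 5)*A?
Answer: 400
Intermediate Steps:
d(k, A) = A*(-5 + k) (d(k, A) = (-5 + k)*A = A*(-5 + k))
l(Z) = 2 (l(Z) = -2 + 4 = 2)
H(b) = 5 + 2*b (H(b) = (5 + b) + b = 5 + 2*b)
j(G, C) = 3 (j(G, C) = 2 - 1*(-1) = 2 + 1 = 3)
(H(6) + j(-4, 6))² = ((5 + 2*6) + 3)² = ((5 + 12) + 3)² = (17 + 3)² = 20² = 400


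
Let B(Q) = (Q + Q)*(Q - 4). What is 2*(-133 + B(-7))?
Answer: 42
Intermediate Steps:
B(Q) = 2*Q*(-4 + Q) (B(Q) = (2*Q)*(-4 + Q) = 2*Q*(-4 + Q))
2*(-133 + B(-7)) = 2*(-133 + 2*(-7)*(-4 - 7)) = 2*(-133 + 2*(-7)*(-11)) = 2*(-133 + 154) = 2*21 = 42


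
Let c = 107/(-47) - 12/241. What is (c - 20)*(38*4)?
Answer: -38439432/11327 ≈ -3393.6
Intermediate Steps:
c = -26351/11327 (c = 107*(-1/47) - 12*1/241 = -107/47 - 12/241 = -26351/11327 ≈ -2.3264)
(c - 20)*(38*4) = (-26351/11327 - 20)*(38*4) = -252891/11327*152 = -38439432/11327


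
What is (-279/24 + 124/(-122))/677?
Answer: -6169/330376 ≈ -0.018673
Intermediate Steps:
(-279/24 + 124/(-122))/677 = (-279*1/24 + 124*(-1/122))*(1/677) = (-93/8 - 62/61)*(1/677) = -6169/488*1/677 = -6169/330376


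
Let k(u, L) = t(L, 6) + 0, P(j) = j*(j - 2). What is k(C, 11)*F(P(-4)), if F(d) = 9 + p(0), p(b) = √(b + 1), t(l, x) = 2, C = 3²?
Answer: 20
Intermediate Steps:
C = 9
p(b) = √(1 + b)
P(j) = j*(-2 + j)
F(d) = 10 (F(d) = 9 + √(1 + 0) = 9 + √1 = 9 + 1 = 10)
k(u, L) = 2 (k(u, L) = 2 + 0 = 2)
k(C, 11)*F(P(-4)) = 2*10 = 20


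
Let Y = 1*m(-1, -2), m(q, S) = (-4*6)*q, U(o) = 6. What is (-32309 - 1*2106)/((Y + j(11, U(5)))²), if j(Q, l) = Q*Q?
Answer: -6883/4205 ≈ -1.6369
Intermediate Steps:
j(Q, l) = Q²
m(q, S) = -24*q
Y = 24 (Y = 1*(-24*(-1)) = 1*24 = 24)
(-32309 - 1*2106)/((Y + j(11, U(5)))²) = (-32309 - 1*2106)/((24 + 11²)²) = (-32309 - 2106)/((24 + 121)²) = -34415/(145²) = -34415/21025 = -34415*1/21025 = -6883/4205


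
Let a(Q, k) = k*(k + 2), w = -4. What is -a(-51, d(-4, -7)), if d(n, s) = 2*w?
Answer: -48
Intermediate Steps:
d(n, s) = -8 (d(n, s) = 2*(-4) = -8)
a(Q, k) = k*(2 + k)
-a(-51, d(-4, -7)) = -(-8)*(2 - 8) = -(-8)*(-6) = -1*48 = -48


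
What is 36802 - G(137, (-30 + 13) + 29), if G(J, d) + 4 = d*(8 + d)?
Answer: 36566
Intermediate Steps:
G(J, d) = -4 + d*(8 + d)
36802 - G(137, (-30 + 13) + 29) = 36802 - (-4 + ((-30 + 13) + 29)² + 8*((-30 + 13) + 29)) = 36802 - (-4 + (-17 + 29)² + 8*(-17 + 29)) = 36802 - (-4 + 12² + 8*12) = 36802 - (-4 + 144 + 96) = 36802 - 1*236 = 36802 - 236 = 36566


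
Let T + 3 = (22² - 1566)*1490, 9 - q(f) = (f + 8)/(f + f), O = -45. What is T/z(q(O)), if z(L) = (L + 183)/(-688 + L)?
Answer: 98580153901/17243 ≈ 5.7171e+6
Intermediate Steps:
q(f) = 9 - (8 + f)/(2*f) (q(f) = 9 - (f + 8)/(f + f) = 9 - (8 + f)/(2*f))
z(L) = (183 + L)/(-688 + L)
T = -1612183 (T = -3 + (22² - 1566)*1490 = -3 + (484 - 1566)*1490 = -3 - 1082*1490 = -3 - 1612180 = -1612183)
T/z(q(O)) = -1612183*(-688 + (17/2 - 4/(-45)))/(183 + (17/2 - 4/(-45))) = -1612183*(-688 + (17/2 - 4*(-1/45)))/(183 + (17/2 - 4*(-1/45))) = -1612183*(-688 + (17/2 + 4/45))/(183 + (17/2 + 4/45)) = -1612183*(-688 + 773/90)/(183 + 773/90) = -1612183/((17243/90)/(-61147/90)) = -1612183/((-90/61147*17243/90)) = -1612183/(-17243/61147) = -1612183*(-61147/17243) = 98580153901/17243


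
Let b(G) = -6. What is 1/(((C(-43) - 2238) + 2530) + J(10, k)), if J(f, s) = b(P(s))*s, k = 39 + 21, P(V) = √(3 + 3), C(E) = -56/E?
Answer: -43/2868 ≈ -0.014993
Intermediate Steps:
P(V) = √6
k = 60
J(f, s) = -6*s
1/(((C(-43) - 2238) + 2530) + J(10, k)) = 1/(((-56/(-43) - 2238) + 2530) - 6*60) = 1/(((-56*(-1/43) - 2238) + 2530) - 360) = 1/(((56/43 - 2238) + 2530) - 360) = 1/((-96178/43 + 2530) - 360) = 1/(12612/43 - 360) = 1/(-2868/43) = -43/2868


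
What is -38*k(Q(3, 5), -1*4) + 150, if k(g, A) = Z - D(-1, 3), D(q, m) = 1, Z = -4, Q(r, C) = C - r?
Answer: 340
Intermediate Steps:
k(g, A) = -5 (k(g, A) = -4 - 1*1 = -4 - 1 = -5)
-38*k(Q(3, 5), -1*4) + 150 = -38*(-5) + 150 = 190 + 150 = 340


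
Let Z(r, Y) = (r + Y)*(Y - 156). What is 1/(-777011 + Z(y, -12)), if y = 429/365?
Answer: -365/282945247 ≈ -1.2900e-6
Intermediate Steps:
y = 429/365 (y = 429*(1/365) = 429/365 ≈ 1.1753)
Z(r, Y) = (-156 + Y)*(Y + r) (Z(r, Y) = (Y + r)*(-156 + Y) = (-156 + Y)*(Y + r))
1/(-777011 + Z(y, -12)) = 1/(-777011 + ((-12)**2 - 156*(-12) - 156*429/365 - 12*429/365)) = 1/(-777011 + (144 + 1872 - 66924/365 - 5148/365)) = 1/(-777011 + 663768/365) = 1/(-282945247/365) = -365/282945247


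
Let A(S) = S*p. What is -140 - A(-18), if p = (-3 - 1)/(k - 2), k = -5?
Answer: -908/7 ≈ -129.71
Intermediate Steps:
p = 4/7 (p = (-3 - 1)/(-5 - 2) = -4/(-7) = -4*(-⅐) = 4/7 ≈ 0.57143)
A(S) = 4*S/7 (A(S) = S*(4/7) = 4*S/7)
-140 - A(-18) = -140 - 4*(-18)/7 = -140 - 1*(-72/7) = -140 + 72/7 = -908/7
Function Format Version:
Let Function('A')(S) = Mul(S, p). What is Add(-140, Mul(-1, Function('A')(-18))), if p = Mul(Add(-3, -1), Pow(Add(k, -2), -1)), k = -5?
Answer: Rational(-908, 7) ≈ -129.71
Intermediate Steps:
p = Rational(4, 7) (p = Mul(Add(-3, -1), Pow(Add(-5, -2), -1)) = Mul(-4, Pow(-7, -1)) = Mul(-4, Rational(-1, 7)) = Rational(4, 7) ≈ 0.57143)
Function('A')(S) = Mul(Rational(4, 7), S) (Function('A')(S) = Mul(S, Rational(4, 7)) = Mul(Rational(4, 7), S))
Add(-140, Mul(-1, Function('A')(-18))) = Add(-140, Mul(-1, Mul(Rational(4, 7), -18))) = Add(-140, Mul(-1, Rational(-72, 7))) = Add(-140, Rational(72, 7)) = Rational(-908, 7)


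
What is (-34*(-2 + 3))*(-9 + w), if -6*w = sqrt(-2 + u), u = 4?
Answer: 306 + 17*sqrt(2)/3 ≈ 314.01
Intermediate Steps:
w = -sqrt(2)/6 (w = -sqrt(-2 + 4)/6 = -sqrt(2)/6 ≈ -0.23570)
(-34*(-2 + 3))*(-9 + w) = (-34*(-2 + 3))*(-9 - sqrt(2)/6) = (-34)*(-9 - sqrt(2)/6) = (-17*2)*(-9 - sqrt(2)/6) = -34*(-9 - sqrt(2)/6) = 306 + 17*sqrt(2)/3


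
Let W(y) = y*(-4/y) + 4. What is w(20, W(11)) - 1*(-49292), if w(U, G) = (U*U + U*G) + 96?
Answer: 49788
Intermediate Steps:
W(y) = 0 (W(y) = -4 + 4 = 0)
w(U, G) = 96 + U² + G*U (w(U, G) = (U² + G*U) + 96 = 96 + U² + G*U)
w(20, W(11)) - 1*(-49292) = (96 + 20² + 0*20) - 1*(-49292) = (96 + 400 + 0) + 49292 = 496 + 49292 = 49788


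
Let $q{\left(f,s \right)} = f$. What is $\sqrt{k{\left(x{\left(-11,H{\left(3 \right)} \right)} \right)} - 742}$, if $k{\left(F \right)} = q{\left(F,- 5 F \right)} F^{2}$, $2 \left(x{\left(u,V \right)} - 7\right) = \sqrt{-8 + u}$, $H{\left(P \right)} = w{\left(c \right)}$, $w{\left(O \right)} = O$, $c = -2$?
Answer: $\frac{\sqrt{-7980 + 1138 i \sqrt{19}}}{4} \approx 6.6522 + 23.302 i$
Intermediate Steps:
$H{\left(P \right)} = -2$
$x{\left(u,V \right)} = 7 + \frac{\sqrt{-8 + u}}{2}$
$k{\left(F \right)} = F^{3}$ ($k{\left(F \right)} = F F^{2} = F^{3}$)
$\sqrt{k{\left(x{\left(-11,H{\left(3 \right)} \right)} \right)} - 742} = \sqrt{\left(7 + \frac{\sqrt{-8 - 11}}{2}\right)^{3} - 742} = \sqrt{\left(7 + \frac{\sqrt{-19}}{2}\right)^{3} - 742} = \sqrt{\left(7 + \frac{i \sqrt{19}}{2}\right)^{3} - 742} = \sqrt{-742 + \left(7 + \frac{i \sqrt{19}}{2}\right)^{3}}$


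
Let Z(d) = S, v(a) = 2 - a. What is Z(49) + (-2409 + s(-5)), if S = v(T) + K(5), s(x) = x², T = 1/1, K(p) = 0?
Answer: -2383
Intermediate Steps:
T = 1
S = 1 (S = (2 - 1*1) + 0 = (2 - 1) + 0 = 1 + 0 = 1)
Z(d) = 1
Z(49) + (-2409 + s(-5)) = 1 + (-2409 + (-5)²) = 1 + (-2409 + 25) = 1 - 2384 = -2383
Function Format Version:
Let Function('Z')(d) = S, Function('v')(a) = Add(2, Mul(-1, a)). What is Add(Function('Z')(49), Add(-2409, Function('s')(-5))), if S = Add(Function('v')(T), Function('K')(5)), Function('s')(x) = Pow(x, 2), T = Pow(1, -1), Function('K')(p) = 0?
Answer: -2383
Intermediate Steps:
T = 1
S = 1 (S = Add(Add(2, Mul(-1, 1)), 0) = Add(Add(2, -1), 0) = Add(1, 0) = 1)
Function('Z')(d) = 1
Add(Function('Z')(49), Add(-2409, Function('s')(-5))) = Add(1, Add(-2409, Pow(-5, 2))) = Add(1, Add(-2409, 25)) = Add(1, -2384) = -2383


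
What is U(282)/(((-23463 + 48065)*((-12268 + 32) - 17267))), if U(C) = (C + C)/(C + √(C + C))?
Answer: -141/50808296420 + √141/50808296420 ≈ -2.5414e-9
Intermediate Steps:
U(C) = 2*C/(C + √2*√C) (U(C) = (2*C)/(C + √(2*C)) = (2*C)/(C + √2*√C) = 2*C/(C + √2*√C))
U(282)/(((-23463 + 48065)*((-12268 + 32) - 17267))) = (2*282/(282 + √2*√282))/(((-23463 + 48065)*((-12268 + 32) - 17267))) = (2*282/(282 + 2*√141))/((24602*(-12236 - 17267))) = (564/(282 + 2*√141))/((24602*(-29503))) = (564/(282 + 2*√141))/(-725832806) = (564/(282 + 2*√141))*(-1/725832806) = -282/(362916403*(282 + 2*√141))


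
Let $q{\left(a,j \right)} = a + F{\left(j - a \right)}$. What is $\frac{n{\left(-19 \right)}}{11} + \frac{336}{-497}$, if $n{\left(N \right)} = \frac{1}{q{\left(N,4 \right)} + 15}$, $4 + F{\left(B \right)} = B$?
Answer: $- \frac{7849}{11715} \approx -0.67$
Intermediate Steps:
$F{\left(B \right)} = -4 + B$
$q{\left(a,j \right)} = -4 + j$ ($q{\left(a,j \right)} = a - \left(4 + a - j\right) = -4 + j$)
$n{\left(N \right)} = \frac{1}{15}$ ($n{\left(N \right)} = \frac{1}{\left(-4 + 4\right) + 15} = \frac{1}{0 + 15} = \frac{1}{15}$)
$\frac{n{\left(-19 \right)}}{11} + \frac{336}{-497} = \frac{1}{15 \cdot 11} + \frac{336}{-497} = \frac{1}{15} \cdot \frac{1}{11} + 336 \left(- \frac{1}{497}\right) = \frac{1}{165} - \frac{48}{71} = - \frac{7849}{11715}$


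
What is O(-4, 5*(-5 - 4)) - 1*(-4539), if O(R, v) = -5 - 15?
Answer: 4519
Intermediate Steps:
O(R, v) = -20
O(-4, 5*(-5 - 4)) - 1*(-4539) = -20 - 1*(-4539) = -20 + 4539 = 4519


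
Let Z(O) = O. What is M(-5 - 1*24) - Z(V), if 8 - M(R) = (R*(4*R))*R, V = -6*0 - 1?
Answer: 97565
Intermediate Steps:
V = -1 (V = 0 - 1 = -1)
M(R) = 8 - 4*R³ (M(R) = 8 - R*(4*R)*R = 8 - 4*R²*R = 8 - 4*R³)
M(-5 - 1*24) - Z(V) = (8 - 4*(-5 - 1*24)³) - 1*(-1) = (8 - 4*(-5 - 24)³) + 1 = (8 - 4*(-29)³) + 1 = (8 - 4*(-24389)) + 1 = (8 + 97556) + 1 = 97564 + 1 = 97565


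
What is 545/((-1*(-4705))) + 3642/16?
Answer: 1714433/7528 ≈ 227.74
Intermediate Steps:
545/((-1*(-4705))) + 3642/16 = 545/4705 + 3642*(1/16) = 545*(1/4705) + 1821/8 = 109/941 + 1821/8 = 1714433/7528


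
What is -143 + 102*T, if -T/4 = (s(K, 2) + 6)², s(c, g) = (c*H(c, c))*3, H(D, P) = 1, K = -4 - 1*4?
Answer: -132335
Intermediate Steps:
K = -8 (K = -4 - 4 = -8)
s(c, g) = 3*c (s(c, g) = (c*1)*3 = c*3 = 3*c)
T = -1296 (T = -4*(3*(-8) + 6)² = -4*(-24 + 6)² = -4*(-18)² = -4*324 = -1296)
-143 + 102*T = -143 + 102*(-1296) = -143 - 132192 = -132335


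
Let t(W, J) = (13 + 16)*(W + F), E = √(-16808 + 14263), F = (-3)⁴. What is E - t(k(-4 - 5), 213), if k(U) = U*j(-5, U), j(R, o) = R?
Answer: -3654 + I*√2545 ≈ -3654.0 + 50.448*I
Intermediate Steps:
F = 81
k(U) = -5*U (k(U) = U*(-5) = -5*U)
E = I*√2545 (E = √(-2545) = I*√2545 ≈ 50.448*I)
t(W, J) = 2349 + 29*W (t(W, J) = (13 + 16)*(W + 81) = 29*(81 + W) = 2349 + 29*W)
E - t(k(-4 - 5), 213) = I*√2545 - (2349 + 29*(-5*(-4 - 5))) = I*√2545 - (2349 + 29*(-5*(-9))) = I*√2545 - (2349 + 29*45) = I*√2545 - (2349 + 1305) = I*√2545 - 1*3654 = I*√2545 - 3654 = -3654 + I*√2545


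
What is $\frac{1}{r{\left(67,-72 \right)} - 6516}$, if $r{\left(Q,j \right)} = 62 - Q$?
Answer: $- \frac{1}{6521} \approx -0.00015335$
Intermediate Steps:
$\frac{1}{r{\left(67,-72 \right)} - 6516} = \frac{1}{\left(62 - 67\right) - 6516} = \frac{1}{-5 - 6516} = \frac{1}{-6521} = - \frac{1}{6521}$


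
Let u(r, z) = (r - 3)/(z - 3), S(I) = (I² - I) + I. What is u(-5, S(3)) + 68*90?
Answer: 18356/3 ≈ 6118.7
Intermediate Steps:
S(I) = I²
u(r, z) = (-3 + r)/(-3 + z)
u(-5, S(3)) + 68*90 = (-3 - 5)/(-3 + 3²) + 68*90 = -8/(-3 + 9) + 6120 = -8/6 + 6120 = (⅙)*(-8) + 6120 = -4/3 + 6120 = 18356/3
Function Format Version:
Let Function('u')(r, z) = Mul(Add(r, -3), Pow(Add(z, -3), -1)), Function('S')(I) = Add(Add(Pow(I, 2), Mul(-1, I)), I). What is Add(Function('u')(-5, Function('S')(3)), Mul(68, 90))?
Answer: Rational(18356, 3) ≈ 6118.7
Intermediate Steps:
Function('S')(I) = Pow(I, 2)
Function('u')(r, z) = Mul(Pow(Add(-3, z), -1), Add(-3, r)) (Function('u')(r, z) = Mul(Add(-3, r), Pow(Add(-3, z), -1)) = Mul(Pow(Add(-3, z), -1), Add(-3, r)))
Add(Function('u')(-5, Function('S')(3)), Mul(68, 90)) = Add(Mul(Pow(Add(-3, Pow(3, 2)), -1), Add(-3, -5)), Mul(68, 90)) = Add(Mul(Pow(Add(-3, 9), -1), -8), 6120) = Add(Mul(Pow(6, -1), -8), 6120) = Add(Mul(Rational(1, 6), -8), 6120) = Add(Rational(-4, 3), 6120) = Rational(18356, 3)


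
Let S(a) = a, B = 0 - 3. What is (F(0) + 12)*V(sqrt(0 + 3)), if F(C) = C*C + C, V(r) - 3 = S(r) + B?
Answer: 12*sqrt(3) ≈ 20.785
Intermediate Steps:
B = -3
V(r) = r (V(r) = 3 + (r - 3) = 3 + (-3 + r) = r)
F(C) = C + C**2 (F(C) = C**2 + C = C + C**2)
(F(0) + 12)*V(sqrt(0 + 3)) = (0*(1 + 0) + 12)*sqrt(0 + 3) = (0*1 + 12)*sqrt(3) = (0 + 12)*sqrt(3) = 12*sqrt(3)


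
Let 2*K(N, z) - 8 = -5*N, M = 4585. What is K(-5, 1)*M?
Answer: 151305/2 ≈ 75653.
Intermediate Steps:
K(N, z) = 4 - 5*N/2 (K(N, z) = 4 + (-5*N)/2 = 4 - 5*N/2)
K(-5, 1)*M = (4 - 5/2*(-5))*4585 = (4 + 25/2)*4585 = (33/2)*4585 = 151305/2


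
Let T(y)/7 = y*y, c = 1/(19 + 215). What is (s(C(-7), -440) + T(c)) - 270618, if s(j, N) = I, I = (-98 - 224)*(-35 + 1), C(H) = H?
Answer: -14218490513/54756 ≈ -2.5967e+5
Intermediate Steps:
c = 1/234 ≈ 0.0042735
I = 10948 (I = -322*(-34) = 10948)
s(j, N) = 10948
T(y) = 7*y² (T(y) = 7*(y*y) = 7*y²)
(s(C(-7), -440) + T(c)) - 270618 = (10948 + 7*(1/234)²) - 270618 = (10948 + 7*(1/54756)) - 270618 = (10948 + 7/54756) - 270618 = 599468695/54756 - 270618 = -14218490513/54756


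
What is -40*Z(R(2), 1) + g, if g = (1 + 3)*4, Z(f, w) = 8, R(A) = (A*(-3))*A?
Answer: -304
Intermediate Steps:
R(A) = -3*A² (R(A) = (-3*A)*A = -3*A²)
g = 16 (g = 4*4 = 16)
-40*Z(R(2), 1) + g = -40*8 + 16 = -320 + 16 = -304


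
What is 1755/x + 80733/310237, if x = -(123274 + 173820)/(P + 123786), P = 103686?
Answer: -8844769276887/6583539377 ≈ -1343.5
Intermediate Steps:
x = -21221/16248 (x = -(123274 + 173820)/(103686 + 123786) = -297094/227472 = -1*21221/16248 = -21221/16248 ≈ -1.3061)
1755/x + 80733/310237 = 1755/(-21221/16248) + 80733/310237 = 1755*(-16248/21221) + 80733*(1/310237) = -28515240/21221 + 80733/310237 = -8844769276887/6583539377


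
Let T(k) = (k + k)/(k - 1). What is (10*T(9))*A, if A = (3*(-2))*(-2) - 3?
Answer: 405/2 ≈ 202.50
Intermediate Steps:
T(k) = 2*k/(-1 + k) (T(k) = (2*k)/(-1 + k) = 2*k/(-1 + k))
A = 9 (A = -6*(-2) - 3 = 12 - 3 = 9)
(10*T(9))*A = (10*(2*9/(-1 + 9)))*9 = (10*(2*9/8))*9 = (10*(2*9*(1/8)))*9 = (10*(9/4))*9 = (45/2)*9 = 405/2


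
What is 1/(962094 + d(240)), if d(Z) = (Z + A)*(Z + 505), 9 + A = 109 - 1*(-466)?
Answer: 1/1562564 ≈ 6.3997e-7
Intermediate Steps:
A = 566 (A = -9 + (109 - 1*(-466)) = -9 + (109 + 466) = -9 + 575 = 566)
d(Z) = (505 + Z)*(566 + Z) (d(Z) = (Z + 566)*(Z + 505) = (566 + Z)*(505 + Z) = (505 + Z)*(566 + Z))
1/(962094 + d(240)) = 1/(962094 + (285830 + 240² + 1071*240)) = 1/(962094 + (285830 + 57600 + 257040)) = 1/(962094 + 600470) = 1/1562564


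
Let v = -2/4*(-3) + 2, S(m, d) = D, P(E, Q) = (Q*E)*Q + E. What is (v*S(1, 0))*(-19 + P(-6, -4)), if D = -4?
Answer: 1694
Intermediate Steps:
P(E, Q) = E + E*Q**2 (P(E, Q) = (E*Q)*Q + E = E*Q**2 + E = E + E*Q**2)
S(m, d) = -4
v = 7/2 (v = -2*1/4*(-3) + 2 = -1/2*(-3) + 2 = 3/2 + 2 = 7/2 ≈ 3.5000)
(v*S(1, 0))*(-19 + P(-6, -4)) = ((7/2)*(-4))*(-19 - 6*(1 + (-4)**2)) = -14*(-19 - 6*(1 + 16)) = -14*(-19 - 6*17) = -14*(-19 - 102) = -14*(-121) = 1694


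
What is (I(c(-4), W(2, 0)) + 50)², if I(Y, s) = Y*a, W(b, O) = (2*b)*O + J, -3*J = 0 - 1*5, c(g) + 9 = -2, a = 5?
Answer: 25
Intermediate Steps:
c(g) = -11 (c(g) = -9 - 2 = -11)
J = 5/3 (J = -(0 - 1*5)/3 = -(0 - 5)/3 = -⅓*(-5) = 5/3 ≈ 1.6667)
W(b, O) = 5/3 + 2*O*b (W(b, O) = (2*b)*O + 5/3 = 2*O*b + 5/3 = 5/3 + 2*O*b)
I(Y, s) = 5*Y (I(Y, s) = Y*5 = 5*Y)
(I(c(-4), W(2, 0)) + 50)² = (5*(-11) + 50)² = (-55 + 50)² = (-5)² = 25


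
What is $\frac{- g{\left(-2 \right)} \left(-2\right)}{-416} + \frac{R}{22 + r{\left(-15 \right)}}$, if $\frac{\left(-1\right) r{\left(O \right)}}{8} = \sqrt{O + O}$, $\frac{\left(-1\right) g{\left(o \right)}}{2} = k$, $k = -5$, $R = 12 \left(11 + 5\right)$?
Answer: $\frac{106819}{62504} + \frac{384 i \sqrt{30}}{601} \approx 1.709 + 3.4996 i$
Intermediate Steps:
$R = 192$ ($R = 12 \cdot 16 = 192$)
$g{\left(o \right)} = 10$ ($g{\left(o \right)} = \left(-2\right) \left(-5\right) = 10$)
$r{\left(O \right)} = - 8 \sqrt{2} \sqrt{O}$ ($r{\left(O \right)} = - 8 \sqrt{O + O} = - 8 \sqrt{2 O} = - 8 \sqrt{2} \sqrt{O}$)
$\frac{- g{\left(-2 \right)} \left(-2\right)}{-416} + \frac{R}{22 + r{\left(-15 \right)}} = \frac{\left(-1\right) 10 \left(-2\right)}{-416} + \frac{192}{22 - 8 \sqrt{2} \sqrt{-15}} = \left(-10\right) \left(-2\right) \left(- \frac{1}{416}\right) + \frac{192}{22 - 8 \sqrt{2} i \sqrt{15}} = 20 \left(- \frac{1}{416}\right) + \frac{192}{22 - 8 i \sqrt{30}} = - \frac{5}{104} + \frac{192}{22 - 8 i \sqrt{30}}$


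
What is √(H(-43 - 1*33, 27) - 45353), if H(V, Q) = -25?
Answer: 3*I*√5042 ≈ 213.02*I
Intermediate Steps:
√(H(-43 - 1*33, 27) - 45353) = √(-25 - 45353) = √(-45378) = 3*I*√5042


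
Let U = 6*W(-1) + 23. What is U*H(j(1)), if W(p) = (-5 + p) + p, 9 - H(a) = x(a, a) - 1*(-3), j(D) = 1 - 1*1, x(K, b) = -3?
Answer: -171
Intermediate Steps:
j(D) = 0 (j(D) = 1 - 1 = 0)
H(a) = 9 (H(a) = 9 - (-3 - 1*(-3)) = 9 - (-3 + 3) = 9 - 1*0 = 9 + 0 = 9)
W(p) = -5 + 2*p
U = -19 (U = 6*(-5 + 2*(-1)) + 23 = 6*(-5 - 2) + 23 = 6*(-7) + 23 = -42 + 23 = -19)
U*H(j(1)) = -19*9 = -171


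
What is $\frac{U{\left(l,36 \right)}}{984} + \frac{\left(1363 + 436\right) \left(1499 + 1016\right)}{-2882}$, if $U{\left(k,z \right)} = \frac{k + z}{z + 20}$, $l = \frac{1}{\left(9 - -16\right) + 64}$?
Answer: $- \frac{11094611735675}{7067032896} \approx -1569.9$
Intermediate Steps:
$l = \frac{1}{89}$ ($l = \frac{1}{\left(9 + 16\right) + 64} = \frac{1}{25 + 64} = \frac{1}{89} \approx 0.011236$)
$U{\left(k,z \right)} = \frac{k + z}{20 + z}$
$\frac{U{\left(l,36 \right)}}{984} + \frac{\left(1363 + 436\right) \left(1499 + 1016\right)}{-2882} = \frac{\frac{1}{20 + 36} \left(\frac{1}{89} + 36\right)}{984} + \frac{\left(1363 + 436\right) \left(1499 + 1016\right)}{-2882} = \frac{1}{56} \cdot \frac{3205}{89} \cdot \frac{1}{984} + 1799 \cdot 2515 \left(- \frac{1}{2882}\right) = \frac{1}{56} \cdot \frac{3205}{89} \cdot \frac{1}{984} + 4524485 \left(- \frac{1}{2882}\right) = \frac{3205}{4984} \cdot \frac{1}{984} - \frac{4524485}{2882} = \frac{3205}{4904256} - \frac{4524485}{2882} = - \frac{11094611735675}{7067032896}$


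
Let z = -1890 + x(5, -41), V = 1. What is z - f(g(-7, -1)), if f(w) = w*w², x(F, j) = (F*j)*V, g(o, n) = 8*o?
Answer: 173521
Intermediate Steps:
x(F, j) = F*j (x(F, j) = (F*j)*1 = F*j)
f(w) = w³
z = -2095 (z = -1890 + 5*(-41) = -1890 - 205 = -2095)
z - f(g(-7, -1)) = -2095 - (8*(-7))³ = -2095 - 1*(-56)³ = -2095 - 1*(-175616) = -2095 + 175616 = 173521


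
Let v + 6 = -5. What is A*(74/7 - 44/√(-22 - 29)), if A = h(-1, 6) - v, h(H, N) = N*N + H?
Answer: 3404/7 + 2024*I*√51/51 ≈ 486.29 + 283.42*I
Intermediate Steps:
v = -11 (v = -6 - 5 = -11)
h(H, N) = H + N² (h(H, N) = N² + H = H + N²)
A = 46 (A = (-1 + 6²) - 1*(-11) = (-1 + 36) + 11 = 35 + 11 = 46)
A*(74/7 - 44/√(-22 - 29)) = 46*(74/7 - 44/√(-22 - 29)) = 46*(74*(⅐) - 44*(-I*√51/51)) = 46*(74/7 - 44*(-I*√51/51)) = 46*(74/7 - (-44)*I*√51/51) = 46*(74/7 + 44*I*√51/51) = 3404/7 + 2024*I*√51/51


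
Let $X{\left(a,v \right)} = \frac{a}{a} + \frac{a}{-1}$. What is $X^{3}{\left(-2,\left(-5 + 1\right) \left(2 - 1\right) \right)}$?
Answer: $27$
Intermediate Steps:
$X{\left(a,v \right)} = 1 - a$ ($X{\left(a,v \right)} = 1 + a \left(-1\right) = 1 - a$)
$X^{3}{\left(-2,\left(-5 + 1\right) \left(2 - 1\right) \right)} = \left(1 - -2\right)^{3} = \left(1 + 2\right)^{3} = 3^{3} = 27$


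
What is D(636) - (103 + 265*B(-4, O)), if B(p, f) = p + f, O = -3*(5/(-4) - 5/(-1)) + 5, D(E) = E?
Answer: 12997/4 ≈ 3249.3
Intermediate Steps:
O = -25/4 (O = -3*(5*(-¼) - 5*(-1)) + 5 = -3*(-5/4 + 5) + 5 = -3*15/4 + 5 = -45/4 + 5 = -25/4 ≈ -6.2500)
B(p, f) = f + p
D(636) - (103 + 265*B(-4, O)) = 636 - (103 + 265*(-25/4 - 4)) = 636 - (103 + 265*(-41/4)) = 636 - (103 - 10865/4) = 636 - 1*(-10453/4) = 636 + 10453/4 = 12997/4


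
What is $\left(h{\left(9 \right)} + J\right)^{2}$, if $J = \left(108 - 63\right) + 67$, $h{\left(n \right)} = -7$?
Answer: $11025$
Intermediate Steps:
$J = 112$ ($J = 45 + 67 = 112$)
$\left(h{\left(9 \right)} + J\right)^{2} = \left(-7 + 112\right)^{2} = 105^{2} = 11025$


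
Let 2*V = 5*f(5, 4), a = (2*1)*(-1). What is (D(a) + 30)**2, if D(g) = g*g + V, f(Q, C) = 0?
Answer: 1156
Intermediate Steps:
a = -2 (a = 2*(-1) = -2)
V = 0 (V = (5*0)/2 = (1/2)*0 = 0)
D(g) = g**2 (D(g) = g*g + 0 = g**2 + 0 = g**2)
(D(a) + 30)**2 = ((-2)**2 + 30)**2 = (4 + 30)**2 = 34**2 = 1156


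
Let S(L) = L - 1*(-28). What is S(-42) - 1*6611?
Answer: -6625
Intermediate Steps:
S(L) = 28 + L (S(L) = L + 28 = 28 + L)
S(-42) - 1*6611 = (28 - 42) - 1*6611 = -14 - 6611 = -6625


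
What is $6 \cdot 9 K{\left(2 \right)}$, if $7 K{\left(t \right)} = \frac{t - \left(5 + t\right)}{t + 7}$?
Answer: $- \frac{30}{7} \approx -4.2857$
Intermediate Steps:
$K{\left(t \right)} = - \frac{5}{7 \left(7 + t\right)}$ ($K{\left(t \right)} = \frac{\left(t - \left(5 + t\right)\right) \frac{1}{t + 7}}{7} = \frac{\left(-5\right) \frac{1}{7 + t}}{7} = - \frac{5}{7 \left(7 + t\right)}$)
$6 \cdot 9 K{\left(2 \right)} = 6 \cdot 9 \left(- \frac{5}{49 + 7 \cdot 2}\right) = 54 \left(- \frac{5}{49 + 14}\right) = 54 \left(- \frac{5}{63}\right) = - \frac{30}{7}$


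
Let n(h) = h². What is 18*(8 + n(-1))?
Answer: 162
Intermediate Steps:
18*(8 + n(-1)) = 18*(8 + (-1)²) = 18*(8 + 1) = 18*9 = 162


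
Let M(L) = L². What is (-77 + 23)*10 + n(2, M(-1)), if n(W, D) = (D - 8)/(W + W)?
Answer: -2167/4 ≈ -541.75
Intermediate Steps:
n(W, D) = (-8 + D)/(2*W) (n(W, D) = (-8 + D)/((2*W)) = (-8 + D)*(1/(2*W)) = (-8 + D)/(2*W))
(-77 + 23)*10 + n(2, M(-1)) = (-77 + 23)*10 + (½)*(-8 + (-1)²)/2 = -54*10 + (½)*(½)*(-8 + 1) = -540 + (½)*(½)*(-7) = -540 - 7/4 = -2167/4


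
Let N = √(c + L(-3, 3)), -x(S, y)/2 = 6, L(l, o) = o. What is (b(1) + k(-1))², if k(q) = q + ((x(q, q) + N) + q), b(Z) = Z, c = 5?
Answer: 177 - 52*√2 ≈ 103.46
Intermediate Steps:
x(S, y) = -12 (x(S, y) = -2*6 = -12)
N = 2*√2 (N = √(5 + 3) = √8 = 2*√2 ≈ 2.8284)
k(q) = -12 + 2*q + 2*√2 (k(q) = q + ((-12 + 2*√2) + q) = q + (-12 + q + 2*√2) = -12 + 2*q + 2*√2)
(b(1) + k(-1))² = (1 + (-12 + 2*(-1) + 2*√2))² = (1 + (-12 - 2 + 2*√2))² = (1 + (-14 + 2*√2))² = (-13 + 2*√2)²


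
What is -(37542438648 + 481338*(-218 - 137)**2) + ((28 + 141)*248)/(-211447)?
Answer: -20764742448583718/211447 ≈ -9.8203e+10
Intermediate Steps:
-(37542438648 + 481338*(-218 - 137)**2) + ((28 + 141)*248)/(-211447) = -481338/(1/(77996 + (-355)**2)) + (169*248)*(-1/211447) = -481338/(1/(77996 + 126025)) + 41912*(-1/211447) = -481338/(1/204021) - 41912/211447 = -481338/1/204021 - 41912/211447 = -481338*204021 - 41912/211447 = -98203060098 - 41912/211447 = -20764742448583718/211447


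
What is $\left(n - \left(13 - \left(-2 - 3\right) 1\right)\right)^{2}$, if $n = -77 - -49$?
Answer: $2116$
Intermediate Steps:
$n = -28$ ($n = -77 + 49 = -28$)
$\left(n - \left(13 - \left(-2 - 3\right) 1\right)\right)^{2} = \left(-28 - \left(13 - \left(-2 - 3\right) 1\right)\right)^{2} = \left(-28 - 18\right)^{2} = \left(-46\right)^{2} = 2116$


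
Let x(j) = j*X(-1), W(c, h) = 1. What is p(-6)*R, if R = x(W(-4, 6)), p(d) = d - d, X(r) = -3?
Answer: 0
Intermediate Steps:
x(j) = -3*j (x(j) = j*(-3) = -3*j)
p(d) = 0
R = -3 (R = -3*1 = -3)
p(-6)*R = 0*(-3) = 0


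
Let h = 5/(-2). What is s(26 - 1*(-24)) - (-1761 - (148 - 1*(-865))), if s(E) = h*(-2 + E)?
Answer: 2654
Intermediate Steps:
h = -5/2 (h = 5*(-1/2) = -5/2 ≈ -2.5000)
s(E) = 5 - 5*E/2 (s(E) = -5*(-2 + E)/2 = 5 - 5*E/2)
s(26 - 1*(-24)) - (-1761 - (148 - 1*(-865))) = (5 - 5*(26 - 1*(-24))/2) - (-1761 - (148 - 1*(-865))) = (5 - 5*(26 + 24)/2) - (-1761 - (148 + 865)) = (5 - 5/2*50) - (-1761 - 1*1013) = (5 - 125) - (-1761 - 1013) = -120 - 1*(-2774) = -120 + 2774 = 2654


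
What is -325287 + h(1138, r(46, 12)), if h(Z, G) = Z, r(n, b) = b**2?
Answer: -324149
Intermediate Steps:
-325287 + h(1138, r(46, 12)) = -325287 + 1138 = -324149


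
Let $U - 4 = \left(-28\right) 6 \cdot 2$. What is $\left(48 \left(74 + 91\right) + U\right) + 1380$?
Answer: $8968$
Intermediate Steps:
$U = -332$ ($U = 4 + \left(-28\right) 6 \cdot 2 = 4 - 336 = -332$)
$\left(48 \left(74 + 91\right) + U\right) + 1380 = \left(48 \left(74 + 91\right) - 332\right) + 1380 = \left(48 \cdot 165 - 332\right) + 1380 = \left(7920 - 332\right) + 1380 = 7588 + 1380 = 8968$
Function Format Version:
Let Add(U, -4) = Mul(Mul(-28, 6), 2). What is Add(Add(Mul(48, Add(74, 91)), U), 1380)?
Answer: 8968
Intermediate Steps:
U = -332 (U = Add(4, Mul(Mul(-28, 6), 2)) = Add(4, Mul(-168, 2)) = Add(4, -336) = -332)
Add(Add(Mul(48, Add(74, 91)), U), 1380) = Add(Add(Mul(48, Add(74, 91)), -332), 1380) = Add(Add(Mul(48, 165), -332), 1380) = Add(Add(7920, -332), 1380) = Add(7588, 1380) = 8968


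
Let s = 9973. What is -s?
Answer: -9973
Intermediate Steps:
-s = -1*9973 = -9973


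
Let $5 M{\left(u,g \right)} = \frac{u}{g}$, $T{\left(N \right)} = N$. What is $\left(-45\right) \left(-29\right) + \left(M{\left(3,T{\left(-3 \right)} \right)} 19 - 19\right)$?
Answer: $\frac{6411}{5} \approx 1282.2$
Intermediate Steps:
$M{\left(u,g \right)} = \frac{u}{5 g}$ ($M{\left(u,g \right)} = \frac{u \frac{1}{g}}{5} = \frac{u}{5 g}$)
$\left(-45\right) \left(-29\right) + \left(M{\left(3,T{\left(-3 \right)} \right)} 19 - 19\right) = \left(-45\right) \left(-29\right) - \left(19 - \frac{1}{5} \cdot 3 \frac{1}{-3} \cdot 19\right) = 1305 - \left(19 - \frac{1}{5} \cdot 3 \left(- \frac{1}{3}\right) 19\right) = 1305 - \frac{114}{5} = \frac{6411}{5}$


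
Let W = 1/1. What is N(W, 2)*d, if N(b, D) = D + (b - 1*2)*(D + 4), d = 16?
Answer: -64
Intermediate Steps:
W = 1
N(b, D) = D + (-2 + b)*(4 + D) (N(b, D) = D + (b - 2)*(4 + D) = D + (-2 + b)*(4 + D))
N(W, 2)*d = (-8 - 1*2 + 4*1 + 2*1)*16 = (-8 - 2 + 4 + 2)*16 = -4*16 = -64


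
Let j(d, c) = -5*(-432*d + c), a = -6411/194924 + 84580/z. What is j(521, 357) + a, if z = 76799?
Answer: 16819898100020231/14969968276 ≈ 1.1236e+6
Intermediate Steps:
a = 15994313531/14969968276 (a = -6411/194924 + 84580/76799 = 15994313531/14969968276 ≈ 1.0684)
j(d, c) = -5*c + 2160*d (j(d, c) = -5*(c - 432*d) = -5*c + 2160*d)
j(521, 357) + a = (-5*357 + 2160*521) + 15994313531/14969968276 = (-1785 + 1125360) + 15994313531/14969968276 = 1123575 + 15994313531/14969968276 = 16819898100020231/14969968276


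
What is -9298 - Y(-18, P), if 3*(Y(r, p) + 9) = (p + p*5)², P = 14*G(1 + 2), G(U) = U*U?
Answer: -199801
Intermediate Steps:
G(U) = U²
P = 126 (P = 14*(1 + 2)² = 14*3² = 14*9 = 126)
Y(r, p) = -9 + 12*p² (Y(r, p) = -9 + (p + p*5)²/3 = -9 + (p + 5*p)²/3 = -9 + (6*p)²/3 = -9 + (36*p²)/3 = -9 + 12*p²)
-9298 - Y(-18, P) = -9298 - (-9 + 12*126²) = -9298 - (-9 + 12*15876) = -9298 - (-9 + 190512) = -9298 - 1*190503 = -9298 - 190503 = -199801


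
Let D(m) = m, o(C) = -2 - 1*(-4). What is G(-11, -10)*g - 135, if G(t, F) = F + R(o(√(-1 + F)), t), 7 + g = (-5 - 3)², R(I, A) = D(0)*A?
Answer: -705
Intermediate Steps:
o(C) = 2 (o(C) = -2 + 4 = 2)
R(I, A) = 0 (R(I, A) = 0*A = 0)
g = 57 (g = -7 + (-5 - 3)² = -7 + (-8)² = -7 + 64 = 57)
G(t, F) = F (G(t, F) = F + 0 = F)
G(-11, -10)*g - 135 = -10*57 - 135 = -570 - 135 = -705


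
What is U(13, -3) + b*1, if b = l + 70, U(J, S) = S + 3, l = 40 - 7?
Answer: 103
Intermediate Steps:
l = 33
U(J, S) = 3 + S
b = 103 (b = 33 + 70 = 103)
U(13, -3) + b*1 = (3 - 3) + 103*1 = 0 + 103 = 103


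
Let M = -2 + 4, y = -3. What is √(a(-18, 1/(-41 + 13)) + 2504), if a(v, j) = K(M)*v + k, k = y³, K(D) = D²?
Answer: √2405 ≈ 49.041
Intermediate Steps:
M = 2
k = -27 (k = (-3)³ = -27)
a(v, j) = -27 + 4*v (a(v, j) = 2²*v - 27 = 4*v - 27 = -27 + 4*v)
√(a(-18, 1/(-41 + 13)) + 2504) = √((-27 + 4*(-18)) + 2504) = √((-27 - 72) + 2504) = √(-99 + 2504) = √2405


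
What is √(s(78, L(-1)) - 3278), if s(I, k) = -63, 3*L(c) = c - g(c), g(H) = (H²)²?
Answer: I*√3341 ≈ 57.801*I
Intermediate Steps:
g(H) = H⁴
L(c) = -c⁴/3 + c/3 (L(c) = (c - c⁴)/3 = -c⁴/3 + c/3)
√(s(78, L(-1)) - 3278) = √(-63 - 3278) = √(-3341) = I*√3341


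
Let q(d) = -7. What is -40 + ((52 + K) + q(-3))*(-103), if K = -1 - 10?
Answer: -3542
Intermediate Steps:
K = -11
-40 + ((52 + K) + q(-3))*(-103) = -40 + ((52 - 11) - 7)*(-103) = -40 + (41 - 7)*(-103) = -40 + 34*(-103) = -40 - 3502 = -3542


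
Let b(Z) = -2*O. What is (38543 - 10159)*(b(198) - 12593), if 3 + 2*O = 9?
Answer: -357610016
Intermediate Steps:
O = 3 (O = -3/2 + (½)*9 = -3/2 + 9/2 = 3)
b(Z) = -6 (b(Z) = -2*3 = -6)
(38543 - 10159)*(b(198) - 12593) = (38543 - 10159)*(-6 - 12593) = 28384*(-12599) = -357610016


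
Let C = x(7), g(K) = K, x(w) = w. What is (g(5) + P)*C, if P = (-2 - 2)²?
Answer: 147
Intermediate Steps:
C = 7
P = 16 (P = (-4)² = 16)
(g(5) + P)*C = (5 + 16)*7 = 21*7 = 147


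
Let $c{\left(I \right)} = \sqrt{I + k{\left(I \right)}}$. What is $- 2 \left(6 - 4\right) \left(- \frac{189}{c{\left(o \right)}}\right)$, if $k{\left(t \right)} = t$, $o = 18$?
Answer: $126$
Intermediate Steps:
$c{\left(I \right)} = \sqrt{2} \sqrt{I}$ ($c{\left(I \right)} = \sqrt{I + I} = \sqrt{2 I} = \sqrt{2} \sqrt{I}$)
$- 2 \left(6 - 4\right) \left(- \frac{189}{c{\left(o \right)}}\right) = - 2 \left(6 - 4\right) \left(- \frac{189}{\sqrt{2} \sqrt{18}}\right) = \left(-2\right) 2 \left(- \frac{189}{\sqrt{2} \cdot 3 \sqrt{2}}\right) = - 4 \left(- \frac{189}{6}\right) = - 4 \left(\left(-189\right) \frac{1}{6}\right) = \left(-4\right) \left(- \frac{63}{2}\right) = 126$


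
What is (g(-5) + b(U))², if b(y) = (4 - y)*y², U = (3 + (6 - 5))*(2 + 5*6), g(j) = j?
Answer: 4127483887641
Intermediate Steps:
U = 128 (U = (3 + 1)*(2 + 30) = 4*32 = 128)
b(y) = y²*(4 - y)
(g(-5) + b(U))² = (-5 + 128²*(4 - 1*128))² = (-5 + 16384*(4 - 128))² = (-5 + 16384*(-124))² = (-5 - 2031616)² = (-2031621)² = 4127483887641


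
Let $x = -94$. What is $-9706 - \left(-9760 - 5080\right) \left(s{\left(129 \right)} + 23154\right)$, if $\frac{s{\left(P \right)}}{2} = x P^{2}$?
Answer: $-46083463066$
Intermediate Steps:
$s{\left(P \right)} = - 188 P^{2}$ ($s{\left(P \right)} = 2 \left(- 94 P^{2}\right) = - 188 P^{2}$)
$-9706 - \left(-9760 - 5080\right) \left(s{\left(129 \right)} + 23154\right) = -9706 - \left(-9760 - 5080\right) \left(- 188 \cdot 129^{2} + 23154\right) = -9706 - - 14840 \left(\left(-188\right) 16641 + 23154\right) = -9706 - - 14840 \left(-3128508 + 23154\right) = -9706 - \left(-14840\right) \left(-3105354\right) = -9706 - 46083453360 = -46083463066$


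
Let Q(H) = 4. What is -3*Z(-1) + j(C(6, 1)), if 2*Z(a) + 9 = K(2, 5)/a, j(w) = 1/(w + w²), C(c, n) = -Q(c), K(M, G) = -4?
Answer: 91/12 ≈ 7.5833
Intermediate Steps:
C(c, n) = -4 (C(c, n) = -1*4 = -4)
Z(a) = -9/2 - 2/a (Z(a) = -9/2 + (-4/a)/2 = -9/2 - 2/a)
-3*Z(-1) + j(C(6, 1)) = -3*(-9/2 - 2/(-1)) + 1/((-4)*(1 - 4)) = -3*(-9/2 - 2*(-1)) - ¼/(-3) = -3*(-9/2 + 2) - ¼*(-⅓) = -3*(-5/2) + 1/12 = 15/2 + 1/12 = 91/12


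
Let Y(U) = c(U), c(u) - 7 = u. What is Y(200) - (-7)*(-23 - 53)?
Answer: -325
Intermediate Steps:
c(u) = 7 + u
Y(U) = 7 + U
Y(200) - (-7)*(-23 - 53) = (7 + 200) - (-7)*(-23 - 53) = 207 - (-7)*(-76) = 207 - 1*532 = 207 - 532 = -325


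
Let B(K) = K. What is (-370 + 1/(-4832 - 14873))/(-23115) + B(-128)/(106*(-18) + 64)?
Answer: 17936476711/209976775575 ≈ 0.085421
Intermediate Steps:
(-370 + 1/(-4832 - 14873))/(-23115) + B(-128)/(106*(-18) + 64) = (-370 + 1/(-4832 - 14873))/(-23115) - 128/(106*(-18) + 64) = (-370 + 1/(-19705))*(-1/23115) - 128/(-1908 + 64) = (-370 - 1/19705)*(-1/23115) - 128/(-1844) = -7290851/19705*(-1/23115) - 128*(-1/1844) = 7290851/455481075 + 32/461 = 17936476711/209976775575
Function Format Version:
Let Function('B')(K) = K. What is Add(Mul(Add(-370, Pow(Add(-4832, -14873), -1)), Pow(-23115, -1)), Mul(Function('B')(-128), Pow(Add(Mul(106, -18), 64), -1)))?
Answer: Rational(17936476711, 209976775575) ≈ 0.085421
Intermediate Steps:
Add(Mul(Add(-370, Pow(Add(-4832, -14873), -1)), Pow(-23115, -1)), Mul(Function('B')(-128), Pow(Add(Mul(106, -18), 64), -1))) = Add(Mul(Add(-370, Pow(Add(-4832, -14873), -1)), Pow(-23115, -1)), Mul(-128, Pow(Add(Mul(106, -18), 64), -1))) = Add(Mul(Add(-370, Pow(-19705, -1)), Rational(-1, 23115)), Mul(-128, Pow(Add(-1908, 64), -1))) = Add(Mul(Add(-370, Rational(-1, 19705)), Rational(-1, 23115)), Mul(-128, Pow(-1844, -1))) = Add(Mul(Rational(-7290851, 19705), Rational(-1, 23115)), Mul(-128, Rational(-1, 1844))) = Add(Rational(7290851, 455481075), Rational(32, 461)) = Rational(17936476711, 209976775575)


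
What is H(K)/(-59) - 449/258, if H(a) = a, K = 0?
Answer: -449/258 ≈ -1.7403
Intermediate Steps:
H(K)/(-59) - 449/258 = 0/(-59) - 449/258 = 0*(-1/59) - 449*1/258 = 0 - 449/258 = -449/258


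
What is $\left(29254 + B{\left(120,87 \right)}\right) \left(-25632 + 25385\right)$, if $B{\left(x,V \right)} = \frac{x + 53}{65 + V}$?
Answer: $- \frac{57808153}{8} \approx -7.226 \cdot 10^{6}$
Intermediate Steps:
$B{\left(x,V \right)} = \frac{53 + x}{65 + V}$
$\left(29254 + B{\left(120,87 \right)}\right) \left(-25632 + 25385\right) = \left(29254 + \frac{53 + 120}{65 + 87}\right) \left(-25632 + 25385\right) = \left(29254 + \frac{1}{152} \cdot 173\right) \left(-247\right) = \left(29254 + \frac{173}{152}\right) \left(-247\right) = \frac{4446781}{152} \left(-247\right) = - \frac{57808153}{8}$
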